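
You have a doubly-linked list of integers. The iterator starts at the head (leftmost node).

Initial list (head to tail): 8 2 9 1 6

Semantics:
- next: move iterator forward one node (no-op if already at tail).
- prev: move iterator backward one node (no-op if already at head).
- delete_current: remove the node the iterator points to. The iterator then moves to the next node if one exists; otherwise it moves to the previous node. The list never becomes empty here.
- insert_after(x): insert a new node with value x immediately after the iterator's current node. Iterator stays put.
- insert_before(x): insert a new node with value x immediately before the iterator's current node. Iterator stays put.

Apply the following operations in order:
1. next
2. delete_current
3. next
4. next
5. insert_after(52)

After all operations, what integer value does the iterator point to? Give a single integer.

Answer: 6

Derivation:
After 1 (next): list=[8, 2, 9, 1, 6] cursor@2
After 2 (delete_current): list=[8, 9, 1, 6] cursor@9
After 3 (next): list=[8, 9, 1, 6] cursor@1
After 4 (next): list=[8, 9, 1, 6] cursor@6
After 5 (insert_after(52)): list=[8, 9, 1, 6, 52] cursor@6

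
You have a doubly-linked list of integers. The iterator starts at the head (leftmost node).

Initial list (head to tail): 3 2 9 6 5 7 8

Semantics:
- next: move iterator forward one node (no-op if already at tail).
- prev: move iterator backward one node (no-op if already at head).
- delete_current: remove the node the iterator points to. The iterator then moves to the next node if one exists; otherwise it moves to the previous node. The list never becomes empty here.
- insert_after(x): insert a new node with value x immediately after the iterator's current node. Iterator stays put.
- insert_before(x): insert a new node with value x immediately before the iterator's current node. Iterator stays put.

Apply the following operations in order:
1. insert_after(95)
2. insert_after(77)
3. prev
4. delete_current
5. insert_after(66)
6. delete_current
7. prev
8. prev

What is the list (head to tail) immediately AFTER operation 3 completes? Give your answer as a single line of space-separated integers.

After 1 (insert_after(95)): list=[3, 95, 2, 9, 6, 5, 7, 8] cursor@3
After 2 (insert_after(77)): list=[3, 77, 95, 2, 9, 6, 5, 7, 8] cursor@3
After 3 (prev): list=[3, 77, 95, 2, 9, 6, 5, 7, 8] cursor@3

Answer: 3 77 95 2 9 6 5 7 8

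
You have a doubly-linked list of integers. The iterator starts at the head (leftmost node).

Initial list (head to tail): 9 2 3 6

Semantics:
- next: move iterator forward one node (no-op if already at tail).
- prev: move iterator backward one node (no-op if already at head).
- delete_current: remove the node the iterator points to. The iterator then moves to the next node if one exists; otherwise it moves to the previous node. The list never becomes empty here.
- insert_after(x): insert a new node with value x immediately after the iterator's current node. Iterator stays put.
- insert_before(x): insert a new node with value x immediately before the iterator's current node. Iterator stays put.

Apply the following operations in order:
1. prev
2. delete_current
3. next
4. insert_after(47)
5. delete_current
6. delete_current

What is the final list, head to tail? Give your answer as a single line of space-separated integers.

After 1 (prev): list=[9, 2, 3, 6] cursor@9
After 2 (delete_current): list=[2, 3, 6] cursor@2
After 3 (next): list=[2, 3, 6] cursor@3
After 4 (insert_after(47)): list=[2, 3, 47, 6] cursor@3
After 5 (delete_current): list=[2, 47, 6] cursor@47
After 6 (delete_current): list=[2, 6] cursor@6

Answer: 2 6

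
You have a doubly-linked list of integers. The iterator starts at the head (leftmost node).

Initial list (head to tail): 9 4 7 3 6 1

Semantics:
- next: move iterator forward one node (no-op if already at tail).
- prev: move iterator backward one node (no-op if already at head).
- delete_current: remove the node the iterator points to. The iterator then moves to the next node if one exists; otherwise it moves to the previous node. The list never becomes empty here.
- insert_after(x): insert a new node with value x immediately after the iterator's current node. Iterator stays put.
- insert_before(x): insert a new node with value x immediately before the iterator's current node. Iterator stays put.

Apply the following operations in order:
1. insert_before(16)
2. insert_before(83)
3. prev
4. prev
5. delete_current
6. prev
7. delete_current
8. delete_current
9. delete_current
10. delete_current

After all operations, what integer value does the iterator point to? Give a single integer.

Answer: 3

Derivation:
After 1 (insert_before(16)): list=[16, 9, 4, 7, 3, 6, 1] cursor@9
After 2 (insert_before(83)): list=[16, 83, 9, 4, 7, 3, 6, 1] cursor@9
After 3 (prev): list=[16, 83, 9, 4, 7, 3, 6, 1] cursor@83
After 4 (prev): list=[16, 83, 9, 4, 7, 3, 6, 1] cursor@16
After 5 (delete_current): list=[83, 9, 4, 7, 3, 6, 1] cursor@83
After 6 (prev): list=[83, 9, 4, 7, 3, 6, 1] cursor@83
After 7 (delete_current): list=[9, 4, 7, 3, 6, 1] cursor@9
After 8 (delete_current): list=[4, 7, 3, 6, 1] cursor@4
After 9 (delete_current): list=[7, 3, 6, 1] cursor@7
After 10 (delete_current): list=[3, 6, 1] cursor@3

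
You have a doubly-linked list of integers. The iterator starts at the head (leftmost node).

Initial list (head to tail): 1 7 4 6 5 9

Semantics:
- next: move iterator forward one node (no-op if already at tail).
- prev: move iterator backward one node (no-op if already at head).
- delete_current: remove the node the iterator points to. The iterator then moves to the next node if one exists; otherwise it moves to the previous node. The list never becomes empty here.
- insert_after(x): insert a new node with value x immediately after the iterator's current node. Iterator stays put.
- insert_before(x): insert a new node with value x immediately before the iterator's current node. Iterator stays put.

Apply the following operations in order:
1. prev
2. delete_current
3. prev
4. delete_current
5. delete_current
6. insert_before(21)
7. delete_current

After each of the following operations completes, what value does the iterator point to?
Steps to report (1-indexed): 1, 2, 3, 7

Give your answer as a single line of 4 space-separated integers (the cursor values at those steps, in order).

After 1 (prev): list=[1, 7, 4, 6, 5, 9] cursor@1
After 2 (delete_current): list=[7, 4, 6, 5, 9] cursor@7
After 3 (prev): list=[7, 4, 6, 5, 9] cursor@7
After 4 (delete_current): list=[4, 6, 5, 9] cursor@4
After 5 (delete_current): list=[6, 5, 9] cursor@6
After 6 (insert_before(21)): list=[21, 6, 5, 9] cursor@6
After 7 (delete_current): list=[21, 5, 9] cursor@5

Answer: 1 7 7 5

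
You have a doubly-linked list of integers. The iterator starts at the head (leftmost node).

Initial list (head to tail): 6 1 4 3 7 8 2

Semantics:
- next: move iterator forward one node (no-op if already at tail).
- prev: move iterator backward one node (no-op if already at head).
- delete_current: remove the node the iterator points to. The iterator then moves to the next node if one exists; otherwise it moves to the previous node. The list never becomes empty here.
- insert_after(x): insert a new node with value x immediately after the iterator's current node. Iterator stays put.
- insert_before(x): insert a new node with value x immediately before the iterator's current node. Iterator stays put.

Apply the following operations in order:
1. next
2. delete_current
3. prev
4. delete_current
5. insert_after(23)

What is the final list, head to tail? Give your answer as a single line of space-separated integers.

Answer: 4 23 3 7 8 2

Derivation:
After 1 (next): list=[6, 1, 4, 3, 7, 8, 2] cursor@1
After 2 (delete_current): list=[6, 4, 3, 7, 8, 2] cursor@4
After 3 (prev): list=[6, 4, 3, 7, 8, 2] cursor@6
After 4 (delete_current): list=[4, 3, 7, 8, 2] cursor@4
After 5 (insert_after(23)): list=[4, 23, 3, 7, 8, 2] cursor@4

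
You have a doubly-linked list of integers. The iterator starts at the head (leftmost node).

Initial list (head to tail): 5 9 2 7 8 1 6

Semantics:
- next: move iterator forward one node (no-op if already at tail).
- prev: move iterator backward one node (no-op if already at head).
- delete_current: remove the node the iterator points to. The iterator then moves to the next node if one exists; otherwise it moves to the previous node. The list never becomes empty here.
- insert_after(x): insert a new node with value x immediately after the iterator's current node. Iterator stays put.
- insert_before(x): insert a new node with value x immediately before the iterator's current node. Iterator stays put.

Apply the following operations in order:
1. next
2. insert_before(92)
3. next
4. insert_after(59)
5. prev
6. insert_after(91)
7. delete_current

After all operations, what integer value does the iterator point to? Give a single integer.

Answer: 91

Derivation:
After 1 (next): list=[5, 9, 2, 7, 8, 1, 6] cursor@9
After 2 (insert_before(92)): list=[5, 92, 9, 2, 7, 8, 1, 6] cursor@9
After 3 (next): list=[5, 92, 9, 2, 7, 8, 1, 6] cursor@2
After 4 (insert_after(59)): list=[5, 92, 9, 2, 59, 7, 8, 1, 6] cursor@2
After 5 (prev): list=[5, 92, 9, 2, 59, 7, 8, 1, 6] cursor@9
After 6 (insert_after(91)): list=[5, 92, 9, 91, 2, 59, 7, 8, 1, 6] cursor@9
After 7 (delete_current): list=[5, 92, 91, 2, 59, 7, 8, 1, 6] cursor@91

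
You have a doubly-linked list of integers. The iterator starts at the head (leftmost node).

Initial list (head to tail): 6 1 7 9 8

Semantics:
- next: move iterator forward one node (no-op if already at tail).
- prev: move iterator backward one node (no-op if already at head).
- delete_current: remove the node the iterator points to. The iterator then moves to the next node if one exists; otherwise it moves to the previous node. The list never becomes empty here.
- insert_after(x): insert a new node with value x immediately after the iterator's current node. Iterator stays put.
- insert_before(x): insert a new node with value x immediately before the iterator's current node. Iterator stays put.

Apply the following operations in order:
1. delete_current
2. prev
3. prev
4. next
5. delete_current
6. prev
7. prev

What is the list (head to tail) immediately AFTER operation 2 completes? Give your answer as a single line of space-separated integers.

After 1 (delete_current): list=[1, 7, 9, 8] cursor@1
After 2 (prev): list=[1, 7, 9, 8] cursor@1

Answer: 1 7 9 8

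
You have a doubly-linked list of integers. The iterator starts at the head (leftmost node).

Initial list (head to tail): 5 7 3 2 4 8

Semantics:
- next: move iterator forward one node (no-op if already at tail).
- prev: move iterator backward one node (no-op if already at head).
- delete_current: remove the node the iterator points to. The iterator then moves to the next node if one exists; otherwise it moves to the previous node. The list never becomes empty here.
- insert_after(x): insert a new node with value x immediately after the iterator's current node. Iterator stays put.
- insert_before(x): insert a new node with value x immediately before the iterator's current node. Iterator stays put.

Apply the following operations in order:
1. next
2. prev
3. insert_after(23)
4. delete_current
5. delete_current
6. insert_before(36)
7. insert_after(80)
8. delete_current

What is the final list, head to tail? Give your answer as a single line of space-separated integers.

Answer: 36 80 3 2 4 8

Derivation:
After 1 (next): list=[5, 7, 3, 2, 4, 8] cursor@7
After 2 (prev): list=[5, 7, 3, 2, 4, 8] cursor@5
After 3 (insert_after(23)): list=[5, 23, 7, 3, 2, 4, 8] cursor@5
After 4 (delete_current): list=[23, 7, 3, 2, 4, 8] cursor@23
After 5 (delete_current): list=[7, 3, 2, 4, 8] cursor@7
After 6 (insert_before(36)): list=[36, 7, 3, 2, 4, 8] cursor@7
After 7 (insert_after(80)): list=[36, 7, 80, 3, 2, 4, 8] cursor@7
After 8 (delete_current): list=[36, 80, 3, 2, 4, 8] cursor@80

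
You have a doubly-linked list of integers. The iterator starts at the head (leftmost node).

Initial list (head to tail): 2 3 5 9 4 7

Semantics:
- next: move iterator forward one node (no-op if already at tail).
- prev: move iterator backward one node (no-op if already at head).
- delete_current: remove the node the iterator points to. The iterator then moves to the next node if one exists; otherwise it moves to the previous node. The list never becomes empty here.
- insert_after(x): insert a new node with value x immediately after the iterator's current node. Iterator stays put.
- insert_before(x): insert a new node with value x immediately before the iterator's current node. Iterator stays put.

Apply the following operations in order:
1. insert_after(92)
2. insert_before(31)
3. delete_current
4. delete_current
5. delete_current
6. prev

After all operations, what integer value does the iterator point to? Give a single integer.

Answer: 31

Derivation:
After 1 (insert_after(92)): list=[2, 92, 3, 5, 9, 4, 7] cursor@2
After 2 (insert_before(31)): list=[31, 2, 92, 3, 5, 9, 4, 7] cursor@2
After 3 (delete_current): list=[31, 92, 3, 5, 9, 4, 7] cursor@92
After 4 (delete_current): list=[31, 3, 5, 9, 4, 7] cursor@3
After 5 (delete_current): list=[31, 5, 9, 4, 7] cursor@5
After 6 (prev): list=[31, 5, 9, 4, 7] cursor@31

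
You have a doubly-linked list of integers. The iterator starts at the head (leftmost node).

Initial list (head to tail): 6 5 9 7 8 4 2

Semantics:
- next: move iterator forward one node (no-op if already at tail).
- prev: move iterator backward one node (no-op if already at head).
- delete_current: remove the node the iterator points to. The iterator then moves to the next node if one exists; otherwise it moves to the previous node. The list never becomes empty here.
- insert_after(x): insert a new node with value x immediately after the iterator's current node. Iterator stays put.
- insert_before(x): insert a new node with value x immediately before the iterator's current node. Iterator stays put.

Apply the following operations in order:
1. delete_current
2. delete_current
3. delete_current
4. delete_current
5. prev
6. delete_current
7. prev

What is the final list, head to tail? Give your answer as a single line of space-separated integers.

After 1 (delete_current): list=[5, 9, 7, 8, 4, 2] cursor@5
After 2 (delete_current): list=[9, 7, 8, 4, 2] cursor@9
After 3 (delete_current): list=[7, 8, 4, 2] cursor@7
After 4 (delete_current): list=[8, 4, 2] cursor@8
After 5 (prev): list=[8, 4, 2] cursor@8
After 6 (delete_current): list=[4, 2] cursor@4
After 7 (prev): list=[4, 2] cursor@4

Answer: 4 2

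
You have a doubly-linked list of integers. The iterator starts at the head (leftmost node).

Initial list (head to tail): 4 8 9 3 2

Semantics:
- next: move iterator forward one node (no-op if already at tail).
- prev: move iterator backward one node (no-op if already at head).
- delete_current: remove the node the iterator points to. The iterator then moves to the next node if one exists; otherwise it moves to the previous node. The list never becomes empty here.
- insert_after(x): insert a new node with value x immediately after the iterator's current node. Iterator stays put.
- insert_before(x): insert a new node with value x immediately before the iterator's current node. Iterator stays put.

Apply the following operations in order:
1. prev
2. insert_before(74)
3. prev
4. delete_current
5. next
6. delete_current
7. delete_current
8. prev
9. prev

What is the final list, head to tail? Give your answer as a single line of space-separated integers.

After 1 (prev): list=[4, 8, 9, 3, 2] cursor@4
After 2 (insert_before(74)): list=[74, 4, 8, 9, 3, 2] cursor@4
After 3 (prev): list=[74, 4, 8, 9, 3, 2] cursor@74
After 4 (delete_current): list=[4, 8, 9, 3, 2] cursor@4
After 5 (next): list=[4, 8, 9, 3, 2] cursor@8
After 6 (delete_current): list=[4, 9, 3, 2] cursor@9
After 7 (delete_current): list=[4, 3, 2] cursor@3
After 8 (prev): list=[4, 3, 2] cursor@4
After 9 (prev): list=[4, 3, 2] cursor@4

Answer: 4 3 2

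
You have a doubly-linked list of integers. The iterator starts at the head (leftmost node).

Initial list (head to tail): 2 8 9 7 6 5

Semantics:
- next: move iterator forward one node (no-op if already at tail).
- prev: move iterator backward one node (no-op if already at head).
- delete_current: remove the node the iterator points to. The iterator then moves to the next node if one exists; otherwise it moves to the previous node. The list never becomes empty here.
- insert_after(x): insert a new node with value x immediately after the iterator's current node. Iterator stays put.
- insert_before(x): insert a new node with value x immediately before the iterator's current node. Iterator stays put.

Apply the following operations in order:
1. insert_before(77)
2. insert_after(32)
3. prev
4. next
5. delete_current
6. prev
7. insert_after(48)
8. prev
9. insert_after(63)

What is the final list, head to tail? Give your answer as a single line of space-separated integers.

Answer: 77 63 48 32 8 9 7 6 5

Derivation:
After 1 (insert_before(77)): list=[77, 2, 8, 9, 7, 6, 5] cursor@2
After 2 (insert_after(32)): list=[77, 2, 32, 8, 9, 7, 6, 5] cursor@2
After 3 (prev): list=[77, 2, 32, 8, 9, 7, 6, 5] cursor@77
After 4 (next): list=[77, 2, 32, 8, 9, 7, 6, 5] cursor@2
After 5 (delete_current): list=[77, 32, 8, 9, 7, 6, 5] cursor@32
After 6 (prev): list=[77, 32, 8, 9, 7, 6, 5] cursor@77
After 7 (insert_after(48)): list=[77, 48, 32, 8, 9, 7, 6, 5] cursor@77
After 8 (prev): list=[77, 48, 32, 8, 9, 7, 6, 5] cursor@77
After 9 (insert_after(63)): list=[77, 63, 48, 32, 8, 9, 7, 6, 5] cursor@77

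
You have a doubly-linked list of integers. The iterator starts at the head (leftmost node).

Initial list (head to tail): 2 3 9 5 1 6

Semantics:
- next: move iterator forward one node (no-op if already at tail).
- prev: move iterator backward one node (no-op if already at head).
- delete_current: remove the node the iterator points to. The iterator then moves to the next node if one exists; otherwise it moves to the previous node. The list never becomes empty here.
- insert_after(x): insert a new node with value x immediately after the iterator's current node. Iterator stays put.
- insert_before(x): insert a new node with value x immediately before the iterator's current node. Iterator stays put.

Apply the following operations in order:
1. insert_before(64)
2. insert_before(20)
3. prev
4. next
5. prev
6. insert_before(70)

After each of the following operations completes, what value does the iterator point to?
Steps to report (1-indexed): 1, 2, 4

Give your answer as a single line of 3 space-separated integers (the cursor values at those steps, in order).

Answer: 2 2 2

Derivation:
After 1 (insert_before(64)): list=[64, 2, 3, 9, 5, 1, 6] cursor@2
After 2 (insert_before(20)): list=[64, 20, 2, 3, 9, 5, 1, 6] cursor@2
After 3 (prev): list=[64, 20, 2, 3, 9, 5, 1, 6] cursor@20
After 4 (next): list=[64, 20, 2, 3, 9, 5, 1, 6] cursor@2
After 5 (prev): list=[64, 20, 2, 3, 9, 5, 1, 6] cursor@20
After 6 (insert_before(70)): list=[64, 70, 20, 2, 3, 9, 5, 1, 6] cursor@20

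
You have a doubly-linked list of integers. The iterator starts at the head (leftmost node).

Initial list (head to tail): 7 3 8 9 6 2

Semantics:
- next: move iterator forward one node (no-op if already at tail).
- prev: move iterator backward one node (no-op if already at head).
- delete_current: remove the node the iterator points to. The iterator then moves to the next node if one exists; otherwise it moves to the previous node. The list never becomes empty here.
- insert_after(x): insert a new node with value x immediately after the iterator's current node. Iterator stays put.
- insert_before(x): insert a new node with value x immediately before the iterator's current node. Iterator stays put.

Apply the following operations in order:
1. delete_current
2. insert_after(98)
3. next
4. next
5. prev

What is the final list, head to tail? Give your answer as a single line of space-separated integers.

After 1 (delete_current): list=[3, 8, 9, 6, 2] cursor@3
After 2 (insert_after(98)): list=[3, 98, 8, 9, 6, 2] cursor@3
After 3 (next): list=[3, 98, 8, 9, 6, 2] cursor@98
After 4 (next): list=[3, 98, 8, 9, 6, 2] cursor@8
After 5 (prev): list=[3, 98, 8, 9, 6, 2] cursor@98

Answer: 3 98 8 9 6 2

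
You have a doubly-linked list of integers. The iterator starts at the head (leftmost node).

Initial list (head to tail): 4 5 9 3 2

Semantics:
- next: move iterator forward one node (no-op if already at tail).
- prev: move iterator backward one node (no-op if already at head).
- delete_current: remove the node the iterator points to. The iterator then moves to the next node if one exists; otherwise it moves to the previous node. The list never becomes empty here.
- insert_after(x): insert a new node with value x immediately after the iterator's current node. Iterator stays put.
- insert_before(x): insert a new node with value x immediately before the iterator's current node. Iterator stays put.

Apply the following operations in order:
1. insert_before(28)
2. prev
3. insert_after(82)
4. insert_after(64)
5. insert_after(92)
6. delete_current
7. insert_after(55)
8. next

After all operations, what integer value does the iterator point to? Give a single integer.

Answer: 55

Derivation:
After 1 (insert_before(28)): list=[28, 4, 5, 9, 3, 2] cursor@4
After 2 (prev): list=[28, 4, 5, 9, 3, 2] cursor@28
After 3 (insert_after(82)): list=[28, 82, 4, 5, 9, 3, 2] cursor@28
After 4 (insert_after(64)): list=[28, 64, 82, 4, 5, 9, 3, 2] cursor@28
After 5 (insert_after(92)): list=[28, 92, 64, 82, 4, 5, 9, 3, 2] cursor@28
After 6 (delete_current): list=[92, 64, 82, 4, 5, 9, 3, 2] cursor@92
After 7 (insert_after(55)): list=[92, 55, 64, 82, 4, 5, 9, 3, 2] cursor@92
After 8 (next): list=[92, 55, 64, 82, 4, 5, 9, 3, 2] cursor@55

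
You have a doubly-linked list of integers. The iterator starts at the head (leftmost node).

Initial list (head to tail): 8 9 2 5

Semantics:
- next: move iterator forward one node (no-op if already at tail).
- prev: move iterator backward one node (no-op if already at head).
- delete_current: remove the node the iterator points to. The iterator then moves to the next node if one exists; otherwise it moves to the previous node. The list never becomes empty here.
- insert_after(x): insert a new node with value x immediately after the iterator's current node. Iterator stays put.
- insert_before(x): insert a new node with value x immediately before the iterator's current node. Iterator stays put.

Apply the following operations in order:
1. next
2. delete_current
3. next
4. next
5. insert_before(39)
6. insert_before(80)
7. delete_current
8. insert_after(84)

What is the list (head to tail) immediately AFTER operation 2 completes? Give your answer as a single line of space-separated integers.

After 1 (next): list=[8, 9, 2, 5] cursor@9
After 2 (delete_current): list=[8, 2, 5] cursor@2

Answer: 8 2 5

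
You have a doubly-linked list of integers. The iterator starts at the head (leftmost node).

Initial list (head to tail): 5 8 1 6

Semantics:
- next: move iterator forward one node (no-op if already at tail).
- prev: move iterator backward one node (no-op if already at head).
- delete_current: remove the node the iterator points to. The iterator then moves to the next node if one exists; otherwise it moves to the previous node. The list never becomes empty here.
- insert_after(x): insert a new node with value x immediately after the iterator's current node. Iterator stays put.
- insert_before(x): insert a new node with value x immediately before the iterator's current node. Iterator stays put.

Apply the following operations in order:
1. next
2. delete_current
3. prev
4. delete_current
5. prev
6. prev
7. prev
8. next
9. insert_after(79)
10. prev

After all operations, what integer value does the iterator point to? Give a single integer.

Answer: 1

Derivation:
After 1 (next): list=[5, 8, 1, 6] cursor@8
After 2 (delete_current): list=[5, 1, 6] cursor@1
After 3 (prev): list=[5, 1, 6] cursor@5
After 4 (delete_current): list=[1, 6] cursor@1
After 5 (prev): list=[1, 6] cursor@1
After 6 (prev): list=[1, 6] cursor@1
After 7 (prev): list=[1, 6] cursor@1
After 8 (next): list=[1, 6] cursor@6
After 9 (insert_after(79)): list=[1, 6, 79] cursor@6
After 10 (prev): list=[1, 6, 79] cursor@1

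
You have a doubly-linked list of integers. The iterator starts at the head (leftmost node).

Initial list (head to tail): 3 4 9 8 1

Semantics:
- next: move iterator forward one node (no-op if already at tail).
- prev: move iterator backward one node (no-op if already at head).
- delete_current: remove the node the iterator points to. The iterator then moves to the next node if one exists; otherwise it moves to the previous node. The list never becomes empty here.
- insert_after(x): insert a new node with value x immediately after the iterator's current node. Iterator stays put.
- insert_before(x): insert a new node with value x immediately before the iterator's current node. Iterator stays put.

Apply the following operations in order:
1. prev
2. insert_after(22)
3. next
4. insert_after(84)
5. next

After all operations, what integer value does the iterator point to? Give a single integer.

After 1 (prev): list=[3, 4, 9, 8, 1] cursor@3
After 2 (insert_after(22)): list=[3, 22, 4, 9, 8, 1] cursor@3
After 3 (next): list=[3, 22, 4, 9, 8, 1] cursor@22
After 4 (insert_after(84)): list=[3, 22, 84, 4, 9, 8, 1] cursor@22
After 5 (next): list=[3, 22, 84, 4, 9, 8, 1] cursor@84

Answer: 84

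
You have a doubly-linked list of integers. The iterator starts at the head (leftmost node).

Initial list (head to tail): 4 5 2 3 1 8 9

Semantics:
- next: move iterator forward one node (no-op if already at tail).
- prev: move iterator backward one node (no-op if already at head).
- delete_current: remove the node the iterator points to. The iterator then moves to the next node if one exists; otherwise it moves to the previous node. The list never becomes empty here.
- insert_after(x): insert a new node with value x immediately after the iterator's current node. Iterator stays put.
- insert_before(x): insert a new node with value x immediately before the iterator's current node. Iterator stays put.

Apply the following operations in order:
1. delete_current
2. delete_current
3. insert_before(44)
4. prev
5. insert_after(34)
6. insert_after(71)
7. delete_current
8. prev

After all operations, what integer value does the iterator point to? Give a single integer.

Answer: 71

Derivation:
After 1 (delete_current): list=[5, 2, 3, 1, 8, 9] cursor@5
After 2 (delete_current): list=[2, 3, 1, 8, 9] cursor@2
After 3 (insert_before(44)): list=[44, 2, 3, 1, 8, 9] cursor@2
After 4 (prev): list=[44, 2, 3, 1, 8, 9] cursor@44
After 5 (insert_after(34)): list=[44, 34, 2, 3, 1, 8, 9] cursor@44
After 6 (insert_after(71)): list=[44, 71, 34, 2, 3, 1, 8, 9] cursor@44
After 7 (delete_current): list=[71, 34, 2, 3, 1, 8, 9] cursor@71
After 8 (prev): list=[71, 34, 2, 3, 1, 8, 9] cursor@71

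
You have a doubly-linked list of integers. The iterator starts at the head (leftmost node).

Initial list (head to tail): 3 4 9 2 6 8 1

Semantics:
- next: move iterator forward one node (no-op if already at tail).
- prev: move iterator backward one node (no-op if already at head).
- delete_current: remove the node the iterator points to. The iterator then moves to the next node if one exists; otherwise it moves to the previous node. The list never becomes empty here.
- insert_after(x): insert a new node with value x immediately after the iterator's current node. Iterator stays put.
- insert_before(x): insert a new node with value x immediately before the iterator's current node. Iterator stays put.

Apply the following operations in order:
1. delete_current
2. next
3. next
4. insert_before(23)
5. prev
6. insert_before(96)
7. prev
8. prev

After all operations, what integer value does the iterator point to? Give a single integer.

Answer: 9

Derivation:
After 1 (delete_current): list=[4, 9, 2, 6, 8, 1] cursor@4
After 2 (next): list=[4, 9, 2, 6, 8, 1] cursor@9
After 3 (next): list=[4, 9, 2, 6, 8, 1] cursor@2
After 4 (insert_before(23)): list=[4, 9, 23, 2, 6, 8, 1] cursor@2
After 5 (prev): list=[4, 9, 23, 2, 6, 8, 1] cursor@23
After 6 (insert_before(96)): list=[4, 9, 96, 23, 2, 6, 8, 1] cursor@23
After 7 (prev): list=[4, 9, 96, 23, 2, 6, 8, 1] cursor@96
After 8 (prev): list=[4, 9, 96, 23, 2, 6, 8, 1] cursor@9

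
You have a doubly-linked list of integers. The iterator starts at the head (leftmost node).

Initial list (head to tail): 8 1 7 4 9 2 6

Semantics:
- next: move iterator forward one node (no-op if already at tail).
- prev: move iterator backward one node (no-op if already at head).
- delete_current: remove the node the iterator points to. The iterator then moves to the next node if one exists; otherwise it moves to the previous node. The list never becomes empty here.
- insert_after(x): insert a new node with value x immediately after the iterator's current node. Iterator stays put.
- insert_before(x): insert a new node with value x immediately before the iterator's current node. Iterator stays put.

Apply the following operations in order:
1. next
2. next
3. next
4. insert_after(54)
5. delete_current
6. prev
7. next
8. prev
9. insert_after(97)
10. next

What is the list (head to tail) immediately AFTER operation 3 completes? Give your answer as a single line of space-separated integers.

Answer: 8 1 7 4 9 2 6

Derivation:
After 1 (next): list=[8, 1, 7, 4, 9, 2, 6] cursor@1
After 2 (next): list=[8, 1, 7, 4, 9, 2, 6] cursor@7
After 3 (next): list=[8, 1, 7, 4, 9, 2, 6] cursor@4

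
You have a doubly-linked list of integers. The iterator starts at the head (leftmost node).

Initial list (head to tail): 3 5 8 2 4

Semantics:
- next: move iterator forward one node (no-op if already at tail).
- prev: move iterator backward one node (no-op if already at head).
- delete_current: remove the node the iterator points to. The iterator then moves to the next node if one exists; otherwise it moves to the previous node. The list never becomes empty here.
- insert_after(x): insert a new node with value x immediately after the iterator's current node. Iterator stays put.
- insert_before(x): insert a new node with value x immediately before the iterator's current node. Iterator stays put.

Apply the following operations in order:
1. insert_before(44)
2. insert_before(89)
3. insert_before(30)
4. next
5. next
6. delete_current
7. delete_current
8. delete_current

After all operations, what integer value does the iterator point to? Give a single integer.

Answer: 5

Derivation:
After 1 (insert_before(44)): list=[44, 3, 5, 8, 2, 4] cursor@3
After 2 (insert_before(89)): list=[44, 89, 3, 5, 8, 2, 4] cursor@3
After 3 (insert_before(30)): list=[44, 89, 30, 3, 5, 8, 2, 4] cursor@3
After 4 (next): list=[44, 89, 30, 3, 5, 8, 2, 4] cursor@5
After 5 (next): list=[44, 89, 30, 3, 5, 8, 2, 4] cursor@8
After 6 (delete_current): list=[44, 89, 30, 3, 5, 2, 4] cursor@2
After 7 (delete_current): list=[44, 89, 30, 3, 5, 4] cursor@4
After 8 (delete_current): list=[44, 89, 30, 3, 5] cursor@5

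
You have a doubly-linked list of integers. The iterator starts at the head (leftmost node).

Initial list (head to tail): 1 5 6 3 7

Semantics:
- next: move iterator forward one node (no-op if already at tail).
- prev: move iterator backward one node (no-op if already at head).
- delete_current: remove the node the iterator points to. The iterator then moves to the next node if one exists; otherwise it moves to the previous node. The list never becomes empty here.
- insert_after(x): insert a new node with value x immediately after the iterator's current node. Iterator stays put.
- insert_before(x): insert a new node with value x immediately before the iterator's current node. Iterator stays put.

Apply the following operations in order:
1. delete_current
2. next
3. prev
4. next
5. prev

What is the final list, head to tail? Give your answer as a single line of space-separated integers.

After 1 (delete_current): list=[5, 6, 3, 7] cursor@5
After 2 (next): list=[5, 6, 3, 7] cursor@6
After 3 (prev): list=[5, 6, 3, 7] cursor@5
After 4 (next): list=[5, 6, 3, 7] cursor@6
After 5 (prev): list=[5, 6, 3, 7] cursor@5

Answer: 5 6 3 7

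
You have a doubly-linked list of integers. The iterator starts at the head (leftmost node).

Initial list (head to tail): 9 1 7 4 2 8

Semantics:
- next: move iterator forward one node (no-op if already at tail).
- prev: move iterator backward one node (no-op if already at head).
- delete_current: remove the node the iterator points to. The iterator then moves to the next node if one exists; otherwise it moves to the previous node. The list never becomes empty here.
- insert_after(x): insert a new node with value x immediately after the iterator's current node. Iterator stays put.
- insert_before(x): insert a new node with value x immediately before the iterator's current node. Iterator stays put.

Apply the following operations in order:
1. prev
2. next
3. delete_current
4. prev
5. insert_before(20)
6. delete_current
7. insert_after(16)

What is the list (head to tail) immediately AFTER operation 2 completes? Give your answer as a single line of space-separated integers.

After 1 (prev): list=[9, 1, 7, 4, 2, 8] cursor@9
After 2 (next): list=[9, 1, 7, 4, 2, 8] cursor@1

Answer: 9 1 7 4 2 8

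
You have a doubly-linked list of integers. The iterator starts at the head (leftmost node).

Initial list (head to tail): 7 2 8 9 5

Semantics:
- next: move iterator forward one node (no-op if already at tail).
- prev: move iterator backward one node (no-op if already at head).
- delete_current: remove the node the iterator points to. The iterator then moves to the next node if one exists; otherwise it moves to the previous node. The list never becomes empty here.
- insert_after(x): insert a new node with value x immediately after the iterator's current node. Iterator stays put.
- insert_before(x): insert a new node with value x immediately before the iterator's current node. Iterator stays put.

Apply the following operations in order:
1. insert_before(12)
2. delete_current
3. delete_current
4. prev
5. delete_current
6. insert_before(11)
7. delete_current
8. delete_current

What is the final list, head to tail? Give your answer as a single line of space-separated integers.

Answer: 11 5

Derivation:
After 1 (insert_before(12)): list=[12, 7, 2, 8, 9, 5] cursor@7
After 2 (delete_current): list=[12, 2, 8, 9, 5] cursor@2
After 3 (delete_current): list=[12, 8, 9, 5] cursor@8
After 4 (prev): list=[12, 8, 9, 5] cursor@12
After 5 (delete_current): list=[8, 9, 5] cursor@8
After 6 (insert_before(11)): list=[11, 8, 9, 5] cursor@8
After 7 (delete_current): list=[11, 9, 5] cursor@9
After 8 (delete_current): list=[11, 5] cursor@5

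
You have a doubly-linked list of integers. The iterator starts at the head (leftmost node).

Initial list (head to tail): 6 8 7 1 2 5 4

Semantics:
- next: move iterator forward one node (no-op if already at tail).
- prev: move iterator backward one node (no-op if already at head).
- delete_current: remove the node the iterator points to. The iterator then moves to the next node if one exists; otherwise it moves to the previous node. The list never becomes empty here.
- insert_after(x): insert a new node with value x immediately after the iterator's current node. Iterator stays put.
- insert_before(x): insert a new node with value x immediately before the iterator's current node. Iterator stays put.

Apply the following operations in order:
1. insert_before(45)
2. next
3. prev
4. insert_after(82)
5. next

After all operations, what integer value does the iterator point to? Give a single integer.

After 1 (insert_before(45)): list=[45, 6, 8, 7, 1, 2, 5, 4] cursor@6
After 2 (next): list=[45, 6, 8, 7, 1, 2, 5, 4] cursor@8
After 3 (prev): list=[45, 6, 8, 7, 1, 2, 5, 4] cursor@6
After 4 (insert_after(82)): list=[45, 6, 82, 8, 7, 1, 2, 5, 4] cursor@6
After 5 (next): list=[45, 6, 82, 8, 7, 1, 2, 5, 4] cursor@82

Answer: 82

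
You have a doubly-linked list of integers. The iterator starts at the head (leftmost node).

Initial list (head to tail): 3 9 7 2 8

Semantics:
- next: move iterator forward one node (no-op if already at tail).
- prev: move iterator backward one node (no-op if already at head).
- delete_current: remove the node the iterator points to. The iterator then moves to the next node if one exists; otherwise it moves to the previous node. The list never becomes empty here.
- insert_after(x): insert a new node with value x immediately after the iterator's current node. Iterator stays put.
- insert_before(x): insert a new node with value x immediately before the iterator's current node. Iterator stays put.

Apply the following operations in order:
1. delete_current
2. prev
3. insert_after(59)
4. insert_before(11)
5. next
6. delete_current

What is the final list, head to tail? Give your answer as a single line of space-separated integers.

Answer: 11 9 7 2 8

Derivation:
After 1 (delete_current): list=[9, 7, 2, 8] cursor@9
After 2 (prev): list=[9, 7, 2, 8] cursor@9
After 3 (insert_after(59)): list=[9, 59, 7, 2, 8] cursor@9
After 4 (insert_before(11)): list=[11, 9, 59, 7, 2, 8] cursor@9
After 5 (next): list=[11, 9, 59, 7, 2, 8] cursor@59
After 6 (delete_current): list=[11, 9, 7, 2, 8] cursor@7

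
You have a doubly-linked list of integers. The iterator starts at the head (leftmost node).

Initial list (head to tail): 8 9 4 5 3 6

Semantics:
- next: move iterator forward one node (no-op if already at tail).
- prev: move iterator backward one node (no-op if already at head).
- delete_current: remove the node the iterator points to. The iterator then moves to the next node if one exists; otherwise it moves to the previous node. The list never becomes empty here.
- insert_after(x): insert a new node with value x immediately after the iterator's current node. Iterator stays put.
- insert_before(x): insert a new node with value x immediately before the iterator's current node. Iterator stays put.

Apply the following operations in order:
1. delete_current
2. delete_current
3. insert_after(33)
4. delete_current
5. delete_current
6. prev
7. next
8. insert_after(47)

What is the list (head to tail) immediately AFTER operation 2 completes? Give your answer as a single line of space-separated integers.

Answer: 4 5 3 6

Derivation:
After 1 (delete_current): list=[9, 4, 5, 3, 6] cursor@9
After 2 (delete_current): list=[4, 5, 3, 6] cursor@4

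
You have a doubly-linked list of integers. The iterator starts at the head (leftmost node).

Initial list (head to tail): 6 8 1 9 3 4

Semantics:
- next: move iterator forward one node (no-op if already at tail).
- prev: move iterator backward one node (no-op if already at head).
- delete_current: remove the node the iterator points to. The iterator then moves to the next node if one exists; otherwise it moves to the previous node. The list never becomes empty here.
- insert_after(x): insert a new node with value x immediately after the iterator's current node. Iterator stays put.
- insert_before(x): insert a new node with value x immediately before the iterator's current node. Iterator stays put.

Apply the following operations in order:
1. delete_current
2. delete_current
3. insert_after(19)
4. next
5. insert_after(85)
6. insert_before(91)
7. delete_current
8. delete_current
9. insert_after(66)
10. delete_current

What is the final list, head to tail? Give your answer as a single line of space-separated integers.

After 1 (delete_current): list=[8, 1, 9, 3, 4] cursor@8
After 2 (delete_current): list=[1, 9, 3, 4] cursor@1
After 3 (insert_after(19)): list=[1, 19, 9, 3, 4] cursor@1
After 4 (next): list=[1, 19, 9, 3, 4] cursor@19
After 5 (insert_after(85)): list=[1, 19, 85, 9, 3, 4] cursor@19
After 6 (insert_before(91)): list=[1, 91, 19, 85, 9, 3, 4] cursor@19
After 7 (delete_current): list=[1, 91, 85, 9, 3, 4] cursor@85
After 8 (delete_current): list=[1, 91, 9, 3, 4] cursor@9
After 9 (insert_after(66)): list=[1, 91, 9, 66, 3, 4] cursor@9
After 10 (delete_current): list=[1, 91, 66, 3, 4] cursor@66

Answer: 1 91 66 3 4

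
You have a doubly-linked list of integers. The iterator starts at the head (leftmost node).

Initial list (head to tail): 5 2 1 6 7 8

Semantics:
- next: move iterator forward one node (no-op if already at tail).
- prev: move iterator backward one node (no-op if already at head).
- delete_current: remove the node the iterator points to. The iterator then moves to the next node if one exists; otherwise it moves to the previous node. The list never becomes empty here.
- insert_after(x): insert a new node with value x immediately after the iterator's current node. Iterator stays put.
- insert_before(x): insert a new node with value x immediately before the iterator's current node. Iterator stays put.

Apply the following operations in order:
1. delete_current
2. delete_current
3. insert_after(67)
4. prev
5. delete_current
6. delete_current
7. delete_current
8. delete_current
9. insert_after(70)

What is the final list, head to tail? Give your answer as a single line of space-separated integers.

Answer: 8 70

Derivation:
After 1 (delete_current): list=[2, 1, 6, 7, 8] cursor@2
After 2 (delete_current): list=[1, 6, 7, 8] cursor@1
After 3 (insert_after(67)): list=[1, 67, 6, 7, 8] cursor@1
After 4 (prev): list=[1, 67, 6, 7, 8] cursor@1
After 5 (delete_current): list=[67, 6, 7, 8] cursor@67
After 6 (delete_current): list=[6, 7, 8] cursor@6
After 7 (delete_current): list=[7, 8] cursor@7
After 8 (delete_current): list=[8] cursor@8
After 9 (insert_after(70)): list=[8, 70] cursor@8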